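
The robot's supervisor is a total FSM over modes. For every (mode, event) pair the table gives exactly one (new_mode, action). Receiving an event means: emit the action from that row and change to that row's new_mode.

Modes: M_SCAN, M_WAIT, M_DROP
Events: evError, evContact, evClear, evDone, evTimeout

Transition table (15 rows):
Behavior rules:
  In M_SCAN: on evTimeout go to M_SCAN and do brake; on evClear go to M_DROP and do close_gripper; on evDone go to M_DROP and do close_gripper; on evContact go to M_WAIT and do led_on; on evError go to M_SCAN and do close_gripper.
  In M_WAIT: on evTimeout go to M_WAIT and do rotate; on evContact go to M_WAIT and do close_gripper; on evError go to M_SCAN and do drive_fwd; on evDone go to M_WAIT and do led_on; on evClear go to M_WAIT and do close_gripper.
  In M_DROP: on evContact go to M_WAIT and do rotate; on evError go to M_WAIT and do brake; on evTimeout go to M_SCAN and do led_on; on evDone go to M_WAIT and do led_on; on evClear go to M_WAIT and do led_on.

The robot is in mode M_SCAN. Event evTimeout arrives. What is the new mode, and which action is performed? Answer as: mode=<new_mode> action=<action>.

current mode = M_SCAN; filter table to that mode:
  (M_SCAN, evTimeout) → (M_SCAN, brake)  ← event matches
  (M_SCAN, evClear) → (M_DROP, close_gripper)
  (M_SCAN, evDone) → (M_DROP, close_gripper)
  (M_SCAN, evContact) → (M_WAIT, led_on)
  (M_SCAN, evError) → (M_SCAN, close_gripper)
event = evTimeout selects (M_SCAN, brake)

mode=M_SCAN action=brake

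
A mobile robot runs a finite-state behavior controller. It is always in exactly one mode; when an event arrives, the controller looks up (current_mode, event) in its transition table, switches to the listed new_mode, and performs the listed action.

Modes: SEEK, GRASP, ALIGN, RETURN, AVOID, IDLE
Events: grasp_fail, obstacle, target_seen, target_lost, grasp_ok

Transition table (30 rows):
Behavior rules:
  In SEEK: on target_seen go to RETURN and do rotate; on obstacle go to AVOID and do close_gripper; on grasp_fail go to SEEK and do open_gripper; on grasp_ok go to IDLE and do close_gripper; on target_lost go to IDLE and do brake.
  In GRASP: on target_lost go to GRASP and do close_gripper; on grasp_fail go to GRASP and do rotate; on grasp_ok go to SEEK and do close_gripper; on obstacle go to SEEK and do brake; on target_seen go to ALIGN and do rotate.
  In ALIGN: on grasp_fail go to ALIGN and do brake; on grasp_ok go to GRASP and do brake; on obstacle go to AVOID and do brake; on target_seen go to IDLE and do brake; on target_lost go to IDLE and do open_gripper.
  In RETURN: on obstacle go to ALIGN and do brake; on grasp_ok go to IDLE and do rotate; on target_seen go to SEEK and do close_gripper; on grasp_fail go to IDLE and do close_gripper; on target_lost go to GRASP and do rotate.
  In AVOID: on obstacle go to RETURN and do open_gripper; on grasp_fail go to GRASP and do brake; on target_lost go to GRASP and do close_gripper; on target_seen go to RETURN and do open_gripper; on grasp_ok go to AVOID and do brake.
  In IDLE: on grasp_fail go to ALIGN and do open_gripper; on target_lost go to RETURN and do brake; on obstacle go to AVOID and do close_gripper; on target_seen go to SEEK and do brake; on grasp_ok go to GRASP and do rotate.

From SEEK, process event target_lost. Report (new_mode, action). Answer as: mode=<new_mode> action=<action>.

mode=IDLE action=brake

current mode = SEEK; filter table to that mode:
  (SEEK, target_seen) → (RETURN, rotate)
  (SEEK, obstacle) → (AVOID, close_gripper)
  (SEEK, grasp_fail) → (SEEK, open_gripper)
  (SEEK, grasp_ok) → (IDLE, close_gripper)
  (SEEK, target_lost) → (IDLE, brake)  ← event matches
event = target_lost selects (IDLE, brake)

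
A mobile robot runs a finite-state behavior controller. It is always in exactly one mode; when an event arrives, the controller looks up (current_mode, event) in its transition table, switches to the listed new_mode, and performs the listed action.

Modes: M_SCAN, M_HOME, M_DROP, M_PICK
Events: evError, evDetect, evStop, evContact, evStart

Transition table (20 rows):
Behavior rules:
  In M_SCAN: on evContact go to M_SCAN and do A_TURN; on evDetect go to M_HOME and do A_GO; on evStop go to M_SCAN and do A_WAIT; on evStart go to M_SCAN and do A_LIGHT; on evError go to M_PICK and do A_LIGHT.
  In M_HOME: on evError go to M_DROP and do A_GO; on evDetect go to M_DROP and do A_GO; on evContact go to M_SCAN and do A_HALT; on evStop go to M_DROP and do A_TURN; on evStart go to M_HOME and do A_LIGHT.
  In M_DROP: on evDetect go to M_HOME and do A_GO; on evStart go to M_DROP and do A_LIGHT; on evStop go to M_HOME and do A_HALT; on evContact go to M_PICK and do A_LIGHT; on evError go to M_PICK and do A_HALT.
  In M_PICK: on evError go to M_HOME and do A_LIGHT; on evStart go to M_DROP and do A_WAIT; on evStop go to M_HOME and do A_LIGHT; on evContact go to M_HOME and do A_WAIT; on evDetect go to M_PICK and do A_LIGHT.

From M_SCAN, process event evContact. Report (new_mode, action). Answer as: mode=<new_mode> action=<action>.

mode=M_SCAN action=A_TURN

current mode = M_SCAN; filter table to that mode:
  (M_SCAN, evContact) → (M_SCAN, A_TURN)  ← event matches
  (M_SCAN, evDetect) → (M_HOME, A_GO)
  (M_SCAN, evStop) → (M_SCAN, A_WAIT)
  (M_SCAN, evStart) → (M_SCAN, A_LIGHT)
  (M_SCAN, evError) → (M_PICK, A_LIGHT)
event = evContact selects (M_SCAN, A_TURN)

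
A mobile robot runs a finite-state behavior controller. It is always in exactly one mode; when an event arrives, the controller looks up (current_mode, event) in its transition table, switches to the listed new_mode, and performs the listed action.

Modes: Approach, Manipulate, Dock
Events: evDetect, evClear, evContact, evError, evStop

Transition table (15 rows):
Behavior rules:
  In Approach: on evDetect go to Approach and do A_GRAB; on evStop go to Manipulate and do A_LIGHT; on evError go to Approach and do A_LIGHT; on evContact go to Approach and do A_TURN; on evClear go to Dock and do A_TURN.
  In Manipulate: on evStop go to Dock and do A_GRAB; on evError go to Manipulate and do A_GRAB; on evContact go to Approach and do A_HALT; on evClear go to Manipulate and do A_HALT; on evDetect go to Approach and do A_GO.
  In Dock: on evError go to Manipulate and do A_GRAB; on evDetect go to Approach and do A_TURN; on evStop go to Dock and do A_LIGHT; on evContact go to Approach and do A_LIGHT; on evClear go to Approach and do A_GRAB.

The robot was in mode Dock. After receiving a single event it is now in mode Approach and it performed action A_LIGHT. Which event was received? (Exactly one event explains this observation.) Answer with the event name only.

evContact

try evDetect: (Dock, evDetect) → (Approach, A_TURN)
try evClear: (Dock, evClear) → (Approach, A_GRAB)
try evContact: (Dock, evContact) → (Approach, A_LIGHT)  ← matches
try evError: (Dock, evError) → (Manipulate, A_GRAB)
try evStop: (Dock, evStop) → (Dock, A_LIGHT)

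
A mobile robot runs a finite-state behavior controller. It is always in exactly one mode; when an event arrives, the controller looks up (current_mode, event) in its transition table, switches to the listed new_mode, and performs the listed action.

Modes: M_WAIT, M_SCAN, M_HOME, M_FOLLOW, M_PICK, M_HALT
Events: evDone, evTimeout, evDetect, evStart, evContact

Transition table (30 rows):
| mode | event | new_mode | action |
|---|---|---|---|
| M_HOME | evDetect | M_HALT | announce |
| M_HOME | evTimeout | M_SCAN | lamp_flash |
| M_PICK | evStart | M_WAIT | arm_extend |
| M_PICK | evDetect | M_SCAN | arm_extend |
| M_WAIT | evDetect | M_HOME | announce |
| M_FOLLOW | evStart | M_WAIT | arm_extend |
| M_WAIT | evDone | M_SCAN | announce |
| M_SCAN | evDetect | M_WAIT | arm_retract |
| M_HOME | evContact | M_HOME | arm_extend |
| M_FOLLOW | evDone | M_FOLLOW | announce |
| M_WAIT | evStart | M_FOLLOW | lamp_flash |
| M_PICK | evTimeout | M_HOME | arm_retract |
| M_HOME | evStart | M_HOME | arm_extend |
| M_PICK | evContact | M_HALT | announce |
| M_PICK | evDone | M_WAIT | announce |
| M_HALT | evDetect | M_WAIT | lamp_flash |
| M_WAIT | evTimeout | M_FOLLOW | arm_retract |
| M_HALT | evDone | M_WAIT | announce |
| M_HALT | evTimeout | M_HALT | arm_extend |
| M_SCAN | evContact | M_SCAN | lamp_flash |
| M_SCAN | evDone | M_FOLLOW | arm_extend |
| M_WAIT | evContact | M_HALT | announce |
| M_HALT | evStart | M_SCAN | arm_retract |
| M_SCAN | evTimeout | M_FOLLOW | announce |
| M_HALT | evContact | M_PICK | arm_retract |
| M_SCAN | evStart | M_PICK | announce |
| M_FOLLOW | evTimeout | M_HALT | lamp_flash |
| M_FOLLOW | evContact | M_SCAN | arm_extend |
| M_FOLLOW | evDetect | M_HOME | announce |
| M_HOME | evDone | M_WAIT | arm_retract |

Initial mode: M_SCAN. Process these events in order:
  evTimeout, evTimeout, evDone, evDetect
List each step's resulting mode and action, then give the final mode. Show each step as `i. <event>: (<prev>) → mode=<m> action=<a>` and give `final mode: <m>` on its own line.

1. evTimeout: (M_SCAN) → mode=M_FOLLOW action=announce
2. evTimeout: (M_FOLLOW) → mode=M_HALT action=lamp_flash
3. evDone: (M_HALT) → mode=M_WAIT action=announce
4. evDetect: (M_WAIT) → mode=M_HOME action=announce

final mode: M_HOME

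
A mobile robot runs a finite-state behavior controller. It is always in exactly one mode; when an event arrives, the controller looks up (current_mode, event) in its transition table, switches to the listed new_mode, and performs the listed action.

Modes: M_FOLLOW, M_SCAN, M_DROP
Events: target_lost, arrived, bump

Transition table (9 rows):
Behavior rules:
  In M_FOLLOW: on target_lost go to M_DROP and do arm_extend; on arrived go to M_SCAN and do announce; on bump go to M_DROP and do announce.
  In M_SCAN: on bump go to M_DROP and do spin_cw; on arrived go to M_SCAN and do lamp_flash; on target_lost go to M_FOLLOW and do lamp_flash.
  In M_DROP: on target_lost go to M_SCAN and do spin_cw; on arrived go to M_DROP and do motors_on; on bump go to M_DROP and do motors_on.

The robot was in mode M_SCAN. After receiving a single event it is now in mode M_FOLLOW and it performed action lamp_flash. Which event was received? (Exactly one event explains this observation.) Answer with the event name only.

target_lost

try target_lost: (M_SCAN, target_lost) → (M_FOLLOW, lamp_flash)  ← matches
try arrived: (M_SCAN, arrived) → (M_SCAN, lamp_flash)
try bump: (M_SCAN, bump) → (M_DROP, spin_cw)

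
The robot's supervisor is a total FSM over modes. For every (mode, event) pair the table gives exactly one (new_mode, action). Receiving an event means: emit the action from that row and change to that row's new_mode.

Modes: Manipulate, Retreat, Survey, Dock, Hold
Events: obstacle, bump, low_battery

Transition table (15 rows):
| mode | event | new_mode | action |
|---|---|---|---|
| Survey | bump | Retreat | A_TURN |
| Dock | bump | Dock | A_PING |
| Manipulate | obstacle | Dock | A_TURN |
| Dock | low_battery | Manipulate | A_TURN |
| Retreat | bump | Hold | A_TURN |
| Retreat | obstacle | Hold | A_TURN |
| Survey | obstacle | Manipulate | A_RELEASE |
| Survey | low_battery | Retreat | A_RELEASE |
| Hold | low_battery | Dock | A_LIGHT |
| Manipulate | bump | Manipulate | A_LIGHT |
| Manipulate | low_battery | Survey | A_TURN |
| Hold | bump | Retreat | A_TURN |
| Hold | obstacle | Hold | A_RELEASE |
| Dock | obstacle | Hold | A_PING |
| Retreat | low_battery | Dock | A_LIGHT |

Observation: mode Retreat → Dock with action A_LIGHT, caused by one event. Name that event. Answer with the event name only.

try obstacle: (Retreat, obstacle) → (Hold, A_TURN)
try bump: (Retreat, bump) → (Hold, A_TURN)
try low_battery: (Retreat, low_battery) → (Dock, A_LIGHT)  ← matches

low_battery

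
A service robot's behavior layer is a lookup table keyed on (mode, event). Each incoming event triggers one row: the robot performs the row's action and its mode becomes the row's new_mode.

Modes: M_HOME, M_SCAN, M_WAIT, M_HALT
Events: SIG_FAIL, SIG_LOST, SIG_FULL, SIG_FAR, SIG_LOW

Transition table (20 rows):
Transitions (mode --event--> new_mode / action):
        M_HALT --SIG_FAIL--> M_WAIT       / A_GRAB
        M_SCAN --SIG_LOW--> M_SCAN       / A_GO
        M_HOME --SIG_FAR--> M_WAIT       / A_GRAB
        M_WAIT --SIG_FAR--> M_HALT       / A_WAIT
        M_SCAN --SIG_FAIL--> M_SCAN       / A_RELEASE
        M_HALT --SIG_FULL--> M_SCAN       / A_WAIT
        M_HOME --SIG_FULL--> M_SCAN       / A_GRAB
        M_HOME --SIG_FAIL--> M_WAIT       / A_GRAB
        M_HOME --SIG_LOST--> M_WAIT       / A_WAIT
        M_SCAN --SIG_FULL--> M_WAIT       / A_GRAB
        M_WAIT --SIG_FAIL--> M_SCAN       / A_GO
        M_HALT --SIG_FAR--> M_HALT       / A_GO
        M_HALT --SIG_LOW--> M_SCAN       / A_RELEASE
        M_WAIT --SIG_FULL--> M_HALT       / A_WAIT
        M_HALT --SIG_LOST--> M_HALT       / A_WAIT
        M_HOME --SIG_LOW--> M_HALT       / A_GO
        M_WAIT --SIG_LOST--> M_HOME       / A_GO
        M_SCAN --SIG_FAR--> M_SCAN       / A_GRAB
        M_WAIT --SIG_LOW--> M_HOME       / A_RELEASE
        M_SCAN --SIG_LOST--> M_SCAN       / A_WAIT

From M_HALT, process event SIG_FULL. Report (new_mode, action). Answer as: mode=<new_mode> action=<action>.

current mode = M_HALT; filter table to that mode:
  (M_HALT, SIG_FAIL) → (M_WAIT, A_GRAB)
  (M_HALT, SIG_FULL) → (M_SCAN, A_WAIT)  ← event matches
  (M_HALT, SIG_FAR) → (M_HALT, A_GO)
  (M_HALT, SIG_LOW) → (M_SCAN, A_RELEASE)
  (M_HALT, SIG_LOST) → (M_HALT, A_WAIT)
event = SIG_FULL selects (M_SCAN, A_WAIT)

mode=M_SCAN action=A_WAIT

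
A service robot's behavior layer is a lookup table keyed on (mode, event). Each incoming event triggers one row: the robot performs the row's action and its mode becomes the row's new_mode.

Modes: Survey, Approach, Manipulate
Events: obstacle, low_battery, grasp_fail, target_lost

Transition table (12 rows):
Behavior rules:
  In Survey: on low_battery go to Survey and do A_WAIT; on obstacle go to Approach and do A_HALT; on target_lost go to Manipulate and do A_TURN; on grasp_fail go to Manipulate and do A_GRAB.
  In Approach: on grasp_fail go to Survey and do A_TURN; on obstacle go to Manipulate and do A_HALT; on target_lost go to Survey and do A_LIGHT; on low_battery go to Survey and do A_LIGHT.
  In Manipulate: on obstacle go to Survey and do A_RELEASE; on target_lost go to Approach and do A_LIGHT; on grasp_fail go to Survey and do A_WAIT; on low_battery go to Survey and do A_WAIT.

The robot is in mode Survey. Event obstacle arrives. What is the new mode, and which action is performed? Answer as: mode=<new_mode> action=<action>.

mode=Approach action=A_HALT

current mode = Survey; filter table to that mode:
  (Survey, low_battery) → (Survey, A_WAIT)
  (Survey, obstacle) → (Approach, A_HALT)  ← event matches
  (Survey, target_lost) → (Manipulate, A_TURN)
  (Survey, grasp_fail) → (Manipulate, A_GRAB)
event = obstacle selects (Approach, A_HALT)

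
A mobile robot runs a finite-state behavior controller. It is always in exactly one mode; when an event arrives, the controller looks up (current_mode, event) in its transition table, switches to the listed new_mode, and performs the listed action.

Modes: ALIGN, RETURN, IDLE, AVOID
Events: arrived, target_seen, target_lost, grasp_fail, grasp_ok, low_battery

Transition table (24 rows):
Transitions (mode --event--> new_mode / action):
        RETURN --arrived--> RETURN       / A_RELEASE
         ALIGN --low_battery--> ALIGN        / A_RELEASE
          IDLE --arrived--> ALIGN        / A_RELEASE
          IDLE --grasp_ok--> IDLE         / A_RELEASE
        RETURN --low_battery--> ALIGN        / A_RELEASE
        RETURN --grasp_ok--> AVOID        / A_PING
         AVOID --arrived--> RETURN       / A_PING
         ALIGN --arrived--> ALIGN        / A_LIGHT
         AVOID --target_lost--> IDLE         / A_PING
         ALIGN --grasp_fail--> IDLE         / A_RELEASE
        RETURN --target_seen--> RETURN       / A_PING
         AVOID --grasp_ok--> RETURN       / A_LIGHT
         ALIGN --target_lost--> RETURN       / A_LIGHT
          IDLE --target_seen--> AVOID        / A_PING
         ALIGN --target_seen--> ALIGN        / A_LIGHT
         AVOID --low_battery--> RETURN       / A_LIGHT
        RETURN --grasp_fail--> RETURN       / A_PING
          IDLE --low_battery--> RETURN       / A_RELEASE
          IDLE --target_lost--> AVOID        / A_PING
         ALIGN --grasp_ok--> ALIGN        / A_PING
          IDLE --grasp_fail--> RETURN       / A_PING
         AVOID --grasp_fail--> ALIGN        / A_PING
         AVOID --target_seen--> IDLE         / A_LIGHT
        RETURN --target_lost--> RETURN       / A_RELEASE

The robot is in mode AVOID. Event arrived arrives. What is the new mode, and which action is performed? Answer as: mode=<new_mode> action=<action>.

mode=RETURN action=A_PING

current mode = AVOID; filter table to that mode:
  (AVOID, arrived) → (RETURN, A_PING)  ← event matches
  (AVOID, target_lost) → (IDLE, A_PING)
  (AVOID, grasp_ok) → (RETURN, A_LIGHT)
  (AVOID, low_battery) → (RETURN, A_LIGHT)
  (AVOID, grasp_fail) → (ALIGN, A_PING)
  (AVOID, target_seen) → (IDLE, A_LIGHT)
event = arrived selects (RETURN, A_PING)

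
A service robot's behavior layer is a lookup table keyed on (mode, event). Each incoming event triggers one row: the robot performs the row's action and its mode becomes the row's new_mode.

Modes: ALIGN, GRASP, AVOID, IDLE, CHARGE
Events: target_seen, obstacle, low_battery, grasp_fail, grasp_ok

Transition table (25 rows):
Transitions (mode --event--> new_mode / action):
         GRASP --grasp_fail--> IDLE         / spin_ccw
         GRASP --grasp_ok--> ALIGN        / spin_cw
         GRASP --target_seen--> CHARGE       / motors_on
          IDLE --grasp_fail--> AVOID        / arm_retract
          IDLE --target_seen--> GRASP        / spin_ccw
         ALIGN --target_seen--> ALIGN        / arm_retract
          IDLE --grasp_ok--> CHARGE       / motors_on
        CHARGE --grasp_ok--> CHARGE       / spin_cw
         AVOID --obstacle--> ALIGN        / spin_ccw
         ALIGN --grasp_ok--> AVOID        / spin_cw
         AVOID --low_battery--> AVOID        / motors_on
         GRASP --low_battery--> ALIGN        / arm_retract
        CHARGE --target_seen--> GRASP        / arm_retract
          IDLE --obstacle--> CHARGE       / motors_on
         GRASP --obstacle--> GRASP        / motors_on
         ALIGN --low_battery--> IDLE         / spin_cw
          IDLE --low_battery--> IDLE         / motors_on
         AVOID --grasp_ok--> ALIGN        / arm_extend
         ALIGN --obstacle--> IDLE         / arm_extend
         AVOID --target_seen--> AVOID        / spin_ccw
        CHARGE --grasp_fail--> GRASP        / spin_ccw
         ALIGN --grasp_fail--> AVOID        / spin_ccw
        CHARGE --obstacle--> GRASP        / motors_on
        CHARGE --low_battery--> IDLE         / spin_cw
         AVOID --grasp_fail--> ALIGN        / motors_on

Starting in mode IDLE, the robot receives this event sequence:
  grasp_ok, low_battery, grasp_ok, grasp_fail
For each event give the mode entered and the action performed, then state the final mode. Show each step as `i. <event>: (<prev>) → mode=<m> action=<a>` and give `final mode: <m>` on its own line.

1. grasp_ok: (IDLE) → mode=CHARGE action=motors_on
2. low_battery: (CHARGE) → mode=IDLE action=spin_cw
3. grasp_ok: (IDLE) → mode=CHARGE action=motors_on
4. grasp_fail: (CHARGE) → mode=GRASP action=spin_ccw

final mode: GRASP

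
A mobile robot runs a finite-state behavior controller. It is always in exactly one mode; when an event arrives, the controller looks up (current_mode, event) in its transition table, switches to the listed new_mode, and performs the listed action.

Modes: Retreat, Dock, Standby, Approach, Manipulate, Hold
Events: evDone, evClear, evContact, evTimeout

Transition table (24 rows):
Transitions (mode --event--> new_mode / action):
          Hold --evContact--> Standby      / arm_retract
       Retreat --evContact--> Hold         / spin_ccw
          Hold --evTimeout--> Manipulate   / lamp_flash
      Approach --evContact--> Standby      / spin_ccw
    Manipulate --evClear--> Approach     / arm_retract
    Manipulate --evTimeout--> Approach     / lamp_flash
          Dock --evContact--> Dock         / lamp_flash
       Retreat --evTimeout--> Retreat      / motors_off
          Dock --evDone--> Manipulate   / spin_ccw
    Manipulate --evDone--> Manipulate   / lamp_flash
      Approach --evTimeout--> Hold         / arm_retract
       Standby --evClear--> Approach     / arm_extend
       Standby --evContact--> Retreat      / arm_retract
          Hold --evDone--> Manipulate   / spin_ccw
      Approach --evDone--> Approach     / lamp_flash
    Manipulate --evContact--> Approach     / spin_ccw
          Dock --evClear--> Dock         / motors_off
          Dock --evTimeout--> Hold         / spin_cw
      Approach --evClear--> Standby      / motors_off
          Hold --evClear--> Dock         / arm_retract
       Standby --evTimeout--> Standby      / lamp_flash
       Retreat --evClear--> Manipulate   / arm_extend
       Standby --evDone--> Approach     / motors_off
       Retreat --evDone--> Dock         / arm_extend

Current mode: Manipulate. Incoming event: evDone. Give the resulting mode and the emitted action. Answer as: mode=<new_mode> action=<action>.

current mode = Manipulate; filter table to that mode:
  (Manipulate, evClear) → (Approach, arm_retract)
  (Manipulate, evTimeout) → (Approach, lamp_flash)
  (Manipulate, evDone) → (Manipulate, lamp_flash)  ← event matches
  (Manipulate, evContact) → (Approach, spin_ccw)
event = evDone selects (Manipulate, lamp_flash)

mode=Manipulate action=lamp_flash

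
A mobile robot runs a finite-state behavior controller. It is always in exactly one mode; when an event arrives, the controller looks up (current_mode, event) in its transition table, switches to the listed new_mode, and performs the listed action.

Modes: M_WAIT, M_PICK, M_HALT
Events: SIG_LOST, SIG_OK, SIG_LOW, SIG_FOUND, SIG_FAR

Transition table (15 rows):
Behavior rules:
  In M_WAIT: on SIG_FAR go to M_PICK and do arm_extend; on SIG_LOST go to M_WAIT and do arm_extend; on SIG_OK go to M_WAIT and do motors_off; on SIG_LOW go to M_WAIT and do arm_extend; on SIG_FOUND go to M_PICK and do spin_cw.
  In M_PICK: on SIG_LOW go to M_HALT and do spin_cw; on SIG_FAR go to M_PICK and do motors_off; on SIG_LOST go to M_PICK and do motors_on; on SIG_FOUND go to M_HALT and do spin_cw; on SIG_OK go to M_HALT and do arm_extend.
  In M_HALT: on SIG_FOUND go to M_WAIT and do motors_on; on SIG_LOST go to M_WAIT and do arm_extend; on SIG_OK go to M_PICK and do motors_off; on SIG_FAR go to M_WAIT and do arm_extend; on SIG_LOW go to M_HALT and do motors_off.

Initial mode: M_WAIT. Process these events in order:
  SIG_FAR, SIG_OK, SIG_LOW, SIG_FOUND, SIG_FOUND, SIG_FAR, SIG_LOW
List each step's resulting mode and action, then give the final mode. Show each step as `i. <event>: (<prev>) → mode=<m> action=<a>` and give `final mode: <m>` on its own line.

final mode: M_HALT

1. SIG_FAR: (M_WAIT) → mode=M_PICK action=arm_extend
2. SIG_OK: (M_PICK) → mode=M_HALT action=arm_extend
3. SIG_LOW: (M_HALT) → mode=M_HALT action=motors_off
4. SIG_FOUND: (M_HALT) → mode=M_WAIT action=motors_on
5. SIG_FOUND: (M_WAIT) → mode=M_PICK action=spin_cw
6. SIG_FAR: (M_PICK) → mode=M_PICK action=motors_off
7. SIG_LOW: (M_PICK) → mode=M_HALT action=spin_cw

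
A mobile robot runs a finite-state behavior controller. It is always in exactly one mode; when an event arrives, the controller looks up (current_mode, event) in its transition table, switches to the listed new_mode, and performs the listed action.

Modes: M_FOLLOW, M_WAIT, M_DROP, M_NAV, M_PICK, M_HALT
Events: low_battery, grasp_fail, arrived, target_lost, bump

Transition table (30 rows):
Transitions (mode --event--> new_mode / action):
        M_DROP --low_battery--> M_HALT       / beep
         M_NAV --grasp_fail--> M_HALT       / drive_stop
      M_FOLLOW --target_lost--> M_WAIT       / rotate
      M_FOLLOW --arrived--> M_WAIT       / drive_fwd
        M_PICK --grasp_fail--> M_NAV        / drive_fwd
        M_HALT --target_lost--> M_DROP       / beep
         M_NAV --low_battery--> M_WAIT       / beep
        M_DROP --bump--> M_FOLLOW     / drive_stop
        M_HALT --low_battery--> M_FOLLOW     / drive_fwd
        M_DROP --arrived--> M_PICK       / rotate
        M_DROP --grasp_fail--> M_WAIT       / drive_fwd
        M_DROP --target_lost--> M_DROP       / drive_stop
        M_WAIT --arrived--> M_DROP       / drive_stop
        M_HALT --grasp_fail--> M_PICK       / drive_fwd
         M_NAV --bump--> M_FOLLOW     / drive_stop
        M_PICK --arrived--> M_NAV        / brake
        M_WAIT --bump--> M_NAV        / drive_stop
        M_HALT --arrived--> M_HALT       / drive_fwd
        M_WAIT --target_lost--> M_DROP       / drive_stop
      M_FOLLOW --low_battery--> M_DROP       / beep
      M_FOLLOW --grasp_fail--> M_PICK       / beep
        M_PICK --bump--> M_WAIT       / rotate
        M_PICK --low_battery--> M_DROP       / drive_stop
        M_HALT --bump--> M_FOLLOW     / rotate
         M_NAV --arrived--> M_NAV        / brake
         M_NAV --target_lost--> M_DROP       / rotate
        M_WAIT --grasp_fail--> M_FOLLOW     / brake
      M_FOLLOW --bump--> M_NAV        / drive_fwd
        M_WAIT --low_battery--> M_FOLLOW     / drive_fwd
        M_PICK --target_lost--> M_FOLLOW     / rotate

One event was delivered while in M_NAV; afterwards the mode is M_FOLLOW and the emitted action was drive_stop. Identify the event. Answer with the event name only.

try low_battery: (M_NAV, low_battery) → (M_WAIT, beep)
try grasp_fail: (M_NAV, grasp_fail) → (M_HALT, drive_stop)
try arrived: (M_NAV, arrived) → (M_NAV, brake)
try target_lost: (M_NAV, target_lost) → (M_DROP, rotate)
try bump: (M_NAV, bump) → (M_FOLLOW, drive_stop)  ← matches

bump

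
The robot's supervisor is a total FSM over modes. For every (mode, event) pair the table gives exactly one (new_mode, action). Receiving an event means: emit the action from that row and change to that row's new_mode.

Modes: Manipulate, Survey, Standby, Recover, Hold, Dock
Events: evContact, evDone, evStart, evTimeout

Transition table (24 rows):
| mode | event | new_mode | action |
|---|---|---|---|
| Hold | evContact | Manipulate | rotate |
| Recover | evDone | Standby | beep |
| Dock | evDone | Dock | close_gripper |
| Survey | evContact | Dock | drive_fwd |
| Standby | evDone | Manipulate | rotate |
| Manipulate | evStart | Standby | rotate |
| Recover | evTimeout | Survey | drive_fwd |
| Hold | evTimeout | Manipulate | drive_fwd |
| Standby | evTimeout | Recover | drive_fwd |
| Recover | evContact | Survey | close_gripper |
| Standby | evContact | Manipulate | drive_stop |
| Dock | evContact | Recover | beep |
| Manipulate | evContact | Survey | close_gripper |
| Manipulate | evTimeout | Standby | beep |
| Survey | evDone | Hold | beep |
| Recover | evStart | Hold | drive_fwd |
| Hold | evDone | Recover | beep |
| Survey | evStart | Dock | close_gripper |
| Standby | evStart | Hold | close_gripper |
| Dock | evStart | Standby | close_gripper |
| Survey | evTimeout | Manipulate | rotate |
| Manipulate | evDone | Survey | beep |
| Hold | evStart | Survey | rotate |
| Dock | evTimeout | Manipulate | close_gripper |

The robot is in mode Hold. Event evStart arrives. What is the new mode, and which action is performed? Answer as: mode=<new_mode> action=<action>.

current mode = Hold; filter table to that mode:
  (Hold, evContact) → (Manipulate, rotate)
  (Hold, evTimeout) → (Manipulate, drive_fwd)
  (Hold, evDone) → (Recover, beep)
  (Hold, evStart) → (Survey, rotate)  ← event matches
event = evStart selects (Survey, rotate)

mode=Survey action=rotate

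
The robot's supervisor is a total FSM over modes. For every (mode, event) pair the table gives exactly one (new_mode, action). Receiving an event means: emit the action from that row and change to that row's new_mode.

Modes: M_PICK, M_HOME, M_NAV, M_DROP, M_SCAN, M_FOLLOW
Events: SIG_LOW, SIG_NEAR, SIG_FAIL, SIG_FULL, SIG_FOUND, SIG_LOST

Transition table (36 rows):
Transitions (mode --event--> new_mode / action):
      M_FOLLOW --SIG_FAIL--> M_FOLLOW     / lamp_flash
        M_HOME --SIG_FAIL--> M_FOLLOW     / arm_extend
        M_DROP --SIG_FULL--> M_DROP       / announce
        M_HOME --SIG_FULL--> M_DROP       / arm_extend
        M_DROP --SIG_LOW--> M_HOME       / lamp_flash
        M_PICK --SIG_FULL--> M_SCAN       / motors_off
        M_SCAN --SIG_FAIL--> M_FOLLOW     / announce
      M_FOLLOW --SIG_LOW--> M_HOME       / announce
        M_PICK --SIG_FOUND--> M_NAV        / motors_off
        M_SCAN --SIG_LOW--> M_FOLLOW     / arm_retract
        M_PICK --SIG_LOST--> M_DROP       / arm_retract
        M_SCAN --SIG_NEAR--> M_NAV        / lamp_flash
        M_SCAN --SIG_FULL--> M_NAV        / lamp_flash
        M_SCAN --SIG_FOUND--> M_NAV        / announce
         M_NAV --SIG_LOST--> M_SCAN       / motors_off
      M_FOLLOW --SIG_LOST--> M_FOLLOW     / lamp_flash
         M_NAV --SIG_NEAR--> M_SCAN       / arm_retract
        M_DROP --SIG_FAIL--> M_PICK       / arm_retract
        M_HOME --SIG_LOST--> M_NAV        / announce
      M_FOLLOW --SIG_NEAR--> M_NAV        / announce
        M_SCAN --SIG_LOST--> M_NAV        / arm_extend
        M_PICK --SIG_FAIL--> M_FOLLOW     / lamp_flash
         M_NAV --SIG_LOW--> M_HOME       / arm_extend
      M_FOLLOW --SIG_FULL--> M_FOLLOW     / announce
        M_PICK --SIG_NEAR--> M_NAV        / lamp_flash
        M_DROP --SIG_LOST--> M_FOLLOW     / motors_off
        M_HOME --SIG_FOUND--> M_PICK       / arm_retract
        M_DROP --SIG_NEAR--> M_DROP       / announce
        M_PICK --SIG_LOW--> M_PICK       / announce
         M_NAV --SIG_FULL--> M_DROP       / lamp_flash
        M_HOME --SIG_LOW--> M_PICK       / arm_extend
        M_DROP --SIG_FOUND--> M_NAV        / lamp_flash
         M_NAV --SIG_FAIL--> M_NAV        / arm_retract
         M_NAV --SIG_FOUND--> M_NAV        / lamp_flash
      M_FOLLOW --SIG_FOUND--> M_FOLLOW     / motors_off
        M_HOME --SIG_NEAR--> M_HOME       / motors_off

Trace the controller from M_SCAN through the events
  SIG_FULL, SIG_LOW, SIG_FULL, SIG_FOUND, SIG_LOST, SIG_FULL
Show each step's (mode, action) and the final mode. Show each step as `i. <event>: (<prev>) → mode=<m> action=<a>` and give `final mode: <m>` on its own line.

final mode: M_NAV

1. SIG_FULL: (M_SCAN) → mode=M_NAV action=lamp_flash
2. SIG_LOW: (M_NAV) → mode=M_HOME action=arm_extend
3. SIG_FULL: (M_HOME) → mode=M_DROP action=arm_extend
4. SIG_FOUND: (M_DROP) → mode=M_NAV action=lamp_flash
5. SIG_LOST: (M_NAV) → mode=M_SCAN action=motors_off
6. SIG_FULL: (M_SCAN) → mode=M_NAV action=lamp_flash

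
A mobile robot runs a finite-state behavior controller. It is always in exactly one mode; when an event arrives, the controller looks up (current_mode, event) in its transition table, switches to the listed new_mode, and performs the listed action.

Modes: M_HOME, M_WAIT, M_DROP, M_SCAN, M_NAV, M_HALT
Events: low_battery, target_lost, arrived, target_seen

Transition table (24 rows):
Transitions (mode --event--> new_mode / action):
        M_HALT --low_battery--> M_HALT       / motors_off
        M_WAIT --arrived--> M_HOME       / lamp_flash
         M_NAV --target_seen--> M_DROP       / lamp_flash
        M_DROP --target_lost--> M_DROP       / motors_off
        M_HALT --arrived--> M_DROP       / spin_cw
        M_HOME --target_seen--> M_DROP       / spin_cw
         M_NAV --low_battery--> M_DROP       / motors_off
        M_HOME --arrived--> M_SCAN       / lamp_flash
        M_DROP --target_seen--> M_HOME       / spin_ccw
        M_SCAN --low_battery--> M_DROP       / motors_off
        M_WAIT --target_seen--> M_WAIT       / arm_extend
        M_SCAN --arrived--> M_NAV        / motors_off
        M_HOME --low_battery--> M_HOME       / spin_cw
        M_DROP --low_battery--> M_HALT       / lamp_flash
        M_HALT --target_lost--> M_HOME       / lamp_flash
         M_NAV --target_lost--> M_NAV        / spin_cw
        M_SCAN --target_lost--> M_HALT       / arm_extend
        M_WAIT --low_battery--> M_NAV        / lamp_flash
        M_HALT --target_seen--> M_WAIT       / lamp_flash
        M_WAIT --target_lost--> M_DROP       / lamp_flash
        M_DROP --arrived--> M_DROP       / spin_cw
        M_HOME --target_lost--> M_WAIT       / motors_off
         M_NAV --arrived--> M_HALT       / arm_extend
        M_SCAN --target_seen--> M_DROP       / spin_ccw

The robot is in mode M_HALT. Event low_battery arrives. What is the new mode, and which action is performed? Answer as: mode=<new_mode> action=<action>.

current mode = M_HALT; filter table to that mode:
  (M_HALT, low_battery) → (M_HALT, motors_off)  ← event matches
  (M_HALT, arrived) → (M_DROP, spin_cw)
  (M_HALT, target_lost) → (M_HOME, lamp_flash)
  (M_HALT, target_seen) → (M_WAIT, lamp_flash)
event = low_battery selects (M_HALT, motors_off)

mode=M_HALT action=motors_off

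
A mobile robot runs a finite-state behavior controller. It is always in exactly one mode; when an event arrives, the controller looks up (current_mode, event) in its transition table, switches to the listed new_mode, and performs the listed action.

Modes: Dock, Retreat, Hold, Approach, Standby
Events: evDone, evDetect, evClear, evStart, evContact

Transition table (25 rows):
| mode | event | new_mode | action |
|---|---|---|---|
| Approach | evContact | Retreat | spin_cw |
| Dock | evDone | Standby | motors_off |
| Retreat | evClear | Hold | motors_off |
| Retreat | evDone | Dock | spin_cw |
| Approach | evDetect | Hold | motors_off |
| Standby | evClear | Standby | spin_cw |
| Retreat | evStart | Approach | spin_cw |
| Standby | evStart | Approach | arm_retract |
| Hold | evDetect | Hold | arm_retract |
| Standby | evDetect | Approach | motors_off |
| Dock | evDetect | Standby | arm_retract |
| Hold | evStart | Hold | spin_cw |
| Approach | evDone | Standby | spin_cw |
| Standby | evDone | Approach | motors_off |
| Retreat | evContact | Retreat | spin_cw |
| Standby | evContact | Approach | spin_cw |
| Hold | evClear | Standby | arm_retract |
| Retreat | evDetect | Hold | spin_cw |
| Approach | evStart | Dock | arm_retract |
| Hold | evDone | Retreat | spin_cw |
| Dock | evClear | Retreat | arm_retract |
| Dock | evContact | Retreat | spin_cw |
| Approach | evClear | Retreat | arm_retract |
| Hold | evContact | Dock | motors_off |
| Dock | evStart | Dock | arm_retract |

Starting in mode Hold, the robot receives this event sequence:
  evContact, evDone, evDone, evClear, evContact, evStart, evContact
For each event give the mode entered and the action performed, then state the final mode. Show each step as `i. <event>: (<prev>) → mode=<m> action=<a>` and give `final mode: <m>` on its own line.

final mode: Retreat

1. evContact: (Hold) → mode=Dock action=motors_off
2. evDone: (Dock) → mode=Standby action=motors_off
3. evDone: (Standby) → mode=Approach action=motors_off
4. evClear: (Approach) → mode=Retreat action=arm_retract
5. evContact: (Retreat) → mode=Retreat action=spin_cw
6. evStart: (Retreat) → mode=Approach action=spin_cw
7. evContact: (Approach) → mode=Retreat action=spin_cw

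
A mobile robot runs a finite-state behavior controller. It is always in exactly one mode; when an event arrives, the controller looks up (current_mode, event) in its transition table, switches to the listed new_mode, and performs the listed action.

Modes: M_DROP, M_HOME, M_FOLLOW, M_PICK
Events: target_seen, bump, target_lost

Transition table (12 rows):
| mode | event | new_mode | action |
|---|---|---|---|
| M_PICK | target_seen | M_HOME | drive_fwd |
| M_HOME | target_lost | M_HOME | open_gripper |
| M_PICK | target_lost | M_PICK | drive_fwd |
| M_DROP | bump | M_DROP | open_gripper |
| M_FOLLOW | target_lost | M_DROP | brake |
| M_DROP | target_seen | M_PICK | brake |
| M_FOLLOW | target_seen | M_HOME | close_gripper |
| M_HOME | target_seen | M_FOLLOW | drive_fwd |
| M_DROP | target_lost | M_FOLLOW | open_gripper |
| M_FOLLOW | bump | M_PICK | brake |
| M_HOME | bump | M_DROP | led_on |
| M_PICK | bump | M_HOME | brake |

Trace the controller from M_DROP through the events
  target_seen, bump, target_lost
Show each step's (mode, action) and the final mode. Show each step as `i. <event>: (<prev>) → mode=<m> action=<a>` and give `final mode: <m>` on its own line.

1. target_seen: (M_DROP) → mode=M_PICK action=brake
2. bump: (M_PICK) → mode=M_HOME action=brake
3. target_lost: (M_HOME) → mode=M_HOME action=open_gripper

final mode: M_HOME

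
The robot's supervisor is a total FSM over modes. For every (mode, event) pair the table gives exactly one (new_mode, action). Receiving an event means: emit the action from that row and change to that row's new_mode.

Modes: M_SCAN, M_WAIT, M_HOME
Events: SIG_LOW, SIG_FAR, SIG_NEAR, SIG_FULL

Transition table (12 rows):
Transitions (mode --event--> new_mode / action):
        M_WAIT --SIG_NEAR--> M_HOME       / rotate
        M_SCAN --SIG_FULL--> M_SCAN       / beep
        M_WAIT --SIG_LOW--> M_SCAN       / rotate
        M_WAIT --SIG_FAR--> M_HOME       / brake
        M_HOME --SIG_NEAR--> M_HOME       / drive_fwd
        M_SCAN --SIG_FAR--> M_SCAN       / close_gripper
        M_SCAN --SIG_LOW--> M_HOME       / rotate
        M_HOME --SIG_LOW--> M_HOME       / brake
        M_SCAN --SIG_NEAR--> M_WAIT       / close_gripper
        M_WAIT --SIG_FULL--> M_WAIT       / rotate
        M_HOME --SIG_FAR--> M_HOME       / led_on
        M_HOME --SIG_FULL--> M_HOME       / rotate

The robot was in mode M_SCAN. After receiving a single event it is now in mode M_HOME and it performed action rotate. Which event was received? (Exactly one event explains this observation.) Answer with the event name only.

SIG_LOW

try SIG_LOW: (M_SCAN, SIG_LOW) → (M_HOME, rotate)  ← matches
try SIG_FAR: (M_SCAN, SIG_FAR) → (M_SCAN, close_gripper)
try SIG_NEAR: (M_SCAN, SIG_NEAR) → (M_WAIT, close_gripper)
try SIG_FULL: (M_SCAN, SIG_FULL) → (M_SCAN, beep)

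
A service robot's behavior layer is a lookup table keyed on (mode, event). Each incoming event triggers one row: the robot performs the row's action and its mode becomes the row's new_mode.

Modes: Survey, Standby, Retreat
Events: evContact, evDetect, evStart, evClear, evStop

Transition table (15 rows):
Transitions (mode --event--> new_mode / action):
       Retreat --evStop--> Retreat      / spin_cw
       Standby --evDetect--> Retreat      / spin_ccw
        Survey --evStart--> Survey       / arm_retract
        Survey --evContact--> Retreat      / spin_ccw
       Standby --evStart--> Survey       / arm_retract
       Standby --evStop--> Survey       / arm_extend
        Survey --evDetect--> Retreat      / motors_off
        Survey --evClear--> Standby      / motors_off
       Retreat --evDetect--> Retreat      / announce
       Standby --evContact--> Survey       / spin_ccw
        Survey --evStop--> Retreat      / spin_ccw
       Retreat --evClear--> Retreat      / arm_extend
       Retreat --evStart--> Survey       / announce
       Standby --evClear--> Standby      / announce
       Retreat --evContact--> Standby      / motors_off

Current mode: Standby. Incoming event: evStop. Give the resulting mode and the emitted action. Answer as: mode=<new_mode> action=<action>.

current mode = Standby; filter table to that mode:
  (Standby, evDetect) → (Retreat, spin_ccw)
  (Standby, evStart) → (Survey, arm_retract)
  (Standby, evStop) → (Survey, arm_extend)  ← event matches
  (Standby, evContact) → (Survey, spin_ccw)
  (Standby, evClear) → (Standby, announce)
event = evStop selects (Survey, arm_extend)

mode=Survey action=arm_extend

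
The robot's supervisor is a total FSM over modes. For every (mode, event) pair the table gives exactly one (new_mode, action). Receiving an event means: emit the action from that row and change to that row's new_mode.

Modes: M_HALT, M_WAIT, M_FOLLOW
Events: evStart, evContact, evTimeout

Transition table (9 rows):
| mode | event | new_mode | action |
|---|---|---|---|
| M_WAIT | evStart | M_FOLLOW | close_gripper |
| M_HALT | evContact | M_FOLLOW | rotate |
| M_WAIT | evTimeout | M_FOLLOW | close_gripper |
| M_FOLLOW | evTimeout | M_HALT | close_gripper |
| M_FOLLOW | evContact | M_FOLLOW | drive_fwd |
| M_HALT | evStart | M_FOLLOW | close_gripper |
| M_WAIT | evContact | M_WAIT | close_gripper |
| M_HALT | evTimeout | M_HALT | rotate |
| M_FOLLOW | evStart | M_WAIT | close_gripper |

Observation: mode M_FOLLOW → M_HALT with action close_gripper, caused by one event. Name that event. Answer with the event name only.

evTimeout

try evStart: (M_FOLLOW, evStart) → (M_WAIT, close_gripper)
try evContact: (M_FOLLOW, evContact) → (M_FOLLOW, drive_fwd)
try evTimeout: (M_FOLLOW, evTimeout) → (M_HALT, close_gripper)  ← matches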